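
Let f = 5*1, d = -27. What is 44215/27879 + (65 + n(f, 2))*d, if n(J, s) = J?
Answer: -52647095/27879 ≈ -1888.4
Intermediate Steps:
f = 5
44215/27879 + (65 + n(f, 2))*d = 44215/27879 + (65 + 5)*(-27) = 44215*(1/27879) + 70*(-27) = 44215/27879 - 1890 = -52647095/27879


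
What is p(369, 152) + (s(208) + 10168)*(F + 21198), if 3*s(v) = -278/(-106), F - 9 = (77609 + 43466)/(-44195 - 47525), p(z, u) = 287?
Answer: 628951014220795/2916696 ≈ 2.1564e+8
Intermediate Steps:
F = 140881/18344 (F = 9 + (77609 + 43466)/(-44195 - 47525) = 9 + 121075/(-91720) = 9 + 121075*(-1/91720) = 9 - 24215/18344 = 140881/18344 ≈ 7.6799)
s(v) = 139/159 (s(v) = (-278/(-106))/3 = (-278*(-1/106))/3 = (⅓)*(139/53) = 139/159)
p(369, 152) + (s(208) + 10168)*(F + 21198) = 287 + (139/159 + 10168)*(140881/18344 + 21198) = 287 + (1616851/159)*(388996993/18344) = 287 + 628950177129043/2916696 = 628951014220795/2916696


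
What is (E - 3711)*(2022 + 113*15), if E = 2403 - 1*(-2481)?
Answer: 4360041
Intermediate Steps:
E = 4884 (E = 2403 + 2481 = 4884)
(E - 3711)*(2022 + 113*15) = (4884 - 3711)*(2022 + 113*15) = 1173*(2022 + 1695) = 1173*3717 = 4360041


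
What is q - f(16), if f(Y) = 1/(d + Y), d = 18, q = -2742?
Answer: -93229/34 ≈ -2742.0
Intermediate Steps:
f(Y) = 1/(18 + Y)
q - f(16) = -2742 - 1/(18 + 16) = -2742 - 1/34 = -93229/34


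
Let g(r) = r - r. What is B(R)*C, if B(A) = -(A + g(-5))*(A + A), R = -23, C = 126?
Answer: -133308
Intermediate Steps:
g(r) = 0
B(A) = -2*A² (B(A) = -(A + 0)*(A + A) = -A*2*A = -2*A²)
B(R)*C = -2*(-23)²*126 = -2*529*126 = -1058*126 = -133308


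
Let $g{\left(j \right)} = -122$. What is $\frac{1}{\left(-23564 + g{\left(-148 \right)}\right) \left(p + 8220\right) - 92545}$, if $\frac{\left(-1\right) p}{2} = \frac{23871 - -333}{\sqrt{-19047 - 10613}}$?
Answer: $- \frac{1444378712975}{281681313754621609511} + \frac{573295944 i \sqrt{7415}}{281681313754621609511} \approx -5.1277 \cdot 10^{-9} + 1.7526 \cdot 10^{-10} i$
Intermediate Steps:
$p = \frac{24204 i \sqrt{7415}}{7415}$ ($p = - 2 \frac{23871 - -333}{\sqrt{-19047 - 10613}} = - 2 \frac{23871 + 333}{\sqrt{-29660}} = - 2 \frac{24204}{2 i \sqrt{7415}} = - 2 \cdot 24204 \left(- \frac{i \sqrt{7415}}{14830}\right) = - 2 \left(- \frac{12102 i \sqrt{7415}}{7415}\right) = \frac{24204 i \sqrt{7415}}{7415} \approx 281.08 i$)
$\frac{1}{\left(-23564 + g{\left(-148 \right)}\right) \left(p + 8220\right) - 92545} = \frac{1}{\left(-23564 - 122\right) \left(\frac{24204 i \sqrt{7415}}{7415} + 8220\right) - 92545} = \frac{1}{- 23686 \left(8220 + \frac{24204 i \sqrt{7415}}{7415}\right) - 92545} = \frac{1}{\left(-194698920 - \frac{573295944 i \sqrt{7415}}{7415}\right) - 92545} = \frac{1}{-194791465 - \frac{573295944 i \sqrt{7415}}{7415}}$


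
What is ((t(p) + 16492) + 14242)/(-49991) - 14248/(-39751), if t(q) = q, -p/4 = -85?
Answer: -522950806/1987192241 ≈ -0.26316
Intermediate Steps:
p = 340 (p = -4*(-85) = 340)
((t(p) + 16492) + 14242)/(-49991) - 14248/(-39751) = ((340 + 16492) + 14242)/(-49991) - 14248/(-39751) = (16832 + 14242)*(-1/49991) - 14248*(-1/39751) = 31074*(-1/49991) + 14248/39751 = -31074/49991 + 14248/39751 = -522950806/1987192241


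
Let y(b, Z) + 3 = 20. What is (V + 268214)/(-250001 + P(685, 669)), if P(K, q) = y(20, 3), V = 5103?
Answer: -273317/249984 ≈ -1.0933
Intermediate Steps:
y(b, Z) = 17 (y(b, Z) = -3 + 20 = 17)
P(K, q) = 17
(V + 268214)/(-250001 + P(685, 669)) = (5103 + 268214)/(-250001 + 17) = 273317/(-249984) = 273317*(-1/249984) = -273317/249984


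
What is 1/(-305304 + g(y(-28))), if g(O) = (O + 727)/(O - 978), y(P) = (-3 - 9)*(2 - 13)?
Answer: -846/258288043 ≈ -3.2754e-6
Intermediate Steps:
y(P) = 132 (y(P) = -12*(-11) = 132)
g(O) = (727 + O)/(-978 + O)
1/(-305304 + g(y(-28))) = 1/(-305304 + (727 + 132)/(-978 + 132)) = 1/(-305304 + 859/(-846)) = 1/(-305304 - 1/846*859) = 1/(-305304 - 859/846) = 1/(-258288043/846) = -846/258288043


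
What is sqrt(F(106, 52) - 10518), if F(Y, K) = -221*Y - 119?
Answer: I*sqrt(34063) ≈ 184.56*I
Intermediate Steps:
F(Y, K) = -119 - 221*Y
sqrt(F(106, 52) - 10518) = sqrt((-119 - 221*106) - 10518) = sqrt((-119 - 23426) - 10518) = sqrt(-23545 - 10518) = sqrt(-34063) = I*sqrt(34063)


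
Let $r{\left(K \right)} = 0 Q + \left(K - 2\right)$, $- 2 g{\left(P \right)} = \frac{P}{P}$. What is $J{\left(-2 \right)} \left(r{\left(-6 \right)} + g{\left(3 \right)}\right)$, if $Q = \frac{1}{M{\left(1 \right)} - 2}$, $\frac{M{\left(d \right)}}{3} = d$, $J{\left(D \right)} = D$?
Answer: $17$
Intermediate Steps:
$M{\left(d \right)} = 3 d$
$g{\left(P \right)} = - \frac{1}{2}$ ($g{\left(P \right)} = - \frac{P \frac{1}{P}}{2} = \left(- \frac{1}{2}\right) 1 = - \frac{1}{2}$)
$Q = 1$ ($Q = \frac{1}{3 \cdot 1 - 2} = \frac{1}{3 - 2} = 1^{-1} = 1$)
$r{\left(K \right)} = -2 + K$ ($r{\left(K \right)} = 0 \cdot 1 + \left(K - 2\right) = 0 + \left(-2 + K\right) = -2 + K$)
$J{\left(-2 \right)} \left(r{\left(-6 \right)} + g{\left(3 \right)}\right) = - 2 \left(\left(-2 - 6\right) - \frac{1}{2}\right) = - 2 \left(-8 - \frac{1}{2}\right) = \left(-2\right) \left(- \frac{17}{2}\right) = 17$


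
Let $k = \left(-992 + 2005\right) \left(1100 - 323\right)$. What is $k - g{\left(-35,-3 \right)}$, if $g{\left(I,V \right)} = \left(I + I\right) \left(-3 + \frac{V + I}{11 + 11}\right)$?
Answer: $\frac{8654471}{11} \approx 7.8677 \cdot 10^{5}$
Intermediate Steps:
$k = 787101$ ($k = 1013 \cdot 777 = 787101$)
$g{\left(I,V \right)} = 2 I \left(-3 + \frac{I}{22} + \frac{V}{22}\right)$ ($g{\left(I,V \right)} = 2 I \left(-3 + \frac{I + V}{22}\right) = 2 I \left(-3 + \left(I + V\right) \frac{1}{22}\right) = 2 I \left(-3 + \left(\frac{I}{22} + \frac{V}{22}\right)\right) = 2 I \left(-3 + \frac{I}{22} + \frac{V}{22}\right)$)
$k - g{\left(-35,-3 \right)} = 787101 - \frac{1}{11} \left(-35\right) \left(-66 - 35 - 3\right) = 787101 - \frac{1}{11} \left(-35\right) \left(-104\right) = 787101 - \frac{3640}{11} = \frac{8654471}{11}$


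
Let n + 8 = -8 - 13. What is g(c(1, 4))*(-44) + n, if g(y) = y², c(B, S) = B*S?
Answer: -733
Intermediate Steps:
n = -29 (n = -8 + (-8 - 13) = -8 - 21 = -29)
g(c(1, 4))*(-44) + n = (1*4)²*(-44) - 29 = 4²*(-44) - 29 = 16*(-44) - 29 = -704 - 29 = -733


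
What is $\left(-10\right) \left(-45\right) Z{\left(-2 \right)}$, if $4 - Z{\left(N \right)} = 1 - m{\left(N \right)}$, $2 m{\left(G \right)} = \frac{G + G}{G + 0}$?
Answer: $1800$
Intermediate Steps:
$m{\left(G \right)} = 1$ ($m{\left(G \right)} = \frac{\left(G + G\right) \frac{1}{G + 0}}{2} = \frac{2 G \frac{1}{G}}{2} = \frac{1}{2} \cdot 2 = 1$)
$Z{\left(N \right)} = 4$ ($Z{\left(N \right)} = 4 - \left(1 - 1\right) = 4 - 0 = 4 + 0 = 4$)
$\left(-10\right) \left(-45\right) Z{\left(-2 \right)} = \left(-10\right) \left(-45\right) 4 = 450 \cdot 4 = 1800$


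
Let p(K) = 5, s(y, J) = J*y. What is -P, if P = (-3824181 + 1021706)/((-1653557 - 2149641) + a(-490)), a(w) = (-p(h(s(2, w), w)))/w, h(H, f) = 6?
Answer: -274642550/372713403 ≈ -0.73687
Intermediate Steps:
a(w) = -5/w (a(w) = (-1*5)/w = -5/w)
P = 274642550/372713403 (P = (-3824181 + 1021706)/((-1653557 - 2149641) - 5/(-490)) = -2802475/(-3803198 - 5*(-1/490)) = -2802475/(-3803198 + 1/98) = -2802475/(-372713403/98) = -2802475*(-98/372713403) = 274642550/372713403 ≈ 0.73687)
-P = -1*274642550/372713403 = -274642550/372713403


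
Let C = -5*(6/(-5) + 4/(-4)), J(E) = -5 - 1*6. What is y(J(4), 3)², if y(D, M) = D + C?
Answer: 0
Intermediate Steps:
J(E) = -11 (J(E) = -5 - 6 = -11)
C = 11 (C = -5*(6*(-⅕) + 4*(-¼)) = -5*(-6/5 - 1) = -5*(-11/5) = 11)
y(D, M) = 11 + D (y(D, M) = D + 11 = 11 + D)
y(J(4), 3)² = (11 - 11)² = 0² = 0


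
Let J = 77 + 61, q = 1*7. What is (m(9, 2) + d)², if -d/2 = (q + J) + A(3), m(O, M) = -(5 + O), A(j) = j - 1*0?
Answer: 96100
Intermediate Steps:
A(j) = j (A(j) = j + 0 = j)
m(O, M) = -5 - O
q = 7
J = 138
d = -296 (d = -2*((7 + 138) + 3) = -2*(145 + 3) = -2*148 = -296)
(m(9, 2) + d)² = ((-5 - 1*9) - 296)² = ((-5 - 9) - 296)² = (-14 - 296)² = (-310)² = 96100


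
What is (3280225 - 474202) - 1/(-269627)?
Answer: 756579563422/269627 ≈ 2.8060e+6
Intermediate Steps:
(3280225 - 474202) - 1/(-269627) = 2806023 - 1*(-1/269627) = 2806023 + 1/269627 = 756579563422/269627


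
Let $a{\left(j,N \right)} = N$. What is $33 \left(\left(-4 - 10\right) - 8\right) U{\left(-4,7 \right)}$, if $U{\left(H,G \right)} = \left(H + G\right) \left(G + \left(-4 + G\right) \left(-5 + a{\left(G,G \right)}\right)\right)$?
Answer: $-28314$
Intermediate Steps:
$U{\left(H,G \right)} = \left(G + H\right) \left(G + \left(-5 + G\right) \left(-4 + G\right)\right)$ ($U{\left(H,G \right)} = \left(H + G\right) \left(G + \left(-4 + G\right) \left(-5 + G\right)\right) = \left(G + H\right) \left(G + \left(-5 + G\right) \left(-4 + G\right)\right)$)
$33 \left(\left(-4 - 10\right) - 8\right) U{\left(-4,7 \right)} = 33 \left(\left(-4 - 10\right) - 8\right) \left(7^{3} - 8 \cdot 7^{2} + 20 \cdot 7 + 20 \left(-4\right) - 4 \cdot 7^{2} - 56 \left(-4\right)\right) = 33 \left(-14 - 8\right) \left(343 - 392 + 140 - 80 - 196 + 224\right) = 33 \left(-22\right) \left(343 - 392 + 140 - 80 - 196 + 224\right) = \left(-726\right) 39 = -28314$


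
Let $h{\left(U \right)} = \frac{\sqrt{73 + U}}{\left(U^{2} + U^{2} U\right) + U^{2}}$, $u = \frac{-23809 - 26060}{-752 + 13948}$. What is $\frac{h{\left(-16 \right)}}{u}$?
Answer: $\frac{3299 \sqrt{57}}{44682624} \approx 0.00055742$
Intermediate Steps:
$u = - \frac{49869}{13196} \approx -3.7791$
$h{\left(U \right)} = \frac{\sqrt{73 + U}}{U^{3} + 2 U^{2}}$ ($h{\left(U \right)} = \frac{\sqrt{73 + U}}{\left(U^{2} + U^{3}\right) + U^{2}} = \frac{\sqrt{73 + U}}{U^{3} + 2 U^{2}}$)
$\frac{h{\left(-16 \right)}}{u} = \frac{\frac{1}{256} \frac{1}{2 - 16} \sqrt{73 - 16}}{- \frac{49869}{13196}} = \frac{\sqrt{57}}{256 \left(-14\right)} \left(- \frac{13196}{49869}\right) = \frac{1}{256} \left(- \frac{1}{14}\right) \sqrt{57} \left(- \frac{13196}{49869}\right) = - \frac{\sqrt{57}}{3584} \left(- \frac{13196}{49869}\right) = \frac{3299 \sqrt{57}}{44682624}$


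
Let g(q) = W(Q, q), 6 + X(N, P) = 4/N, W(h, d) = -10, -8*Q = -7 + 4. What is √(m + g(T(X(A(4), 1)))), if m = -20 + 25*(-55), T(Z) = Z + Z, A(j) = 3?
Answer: I*√1405 ≈ 37.483*I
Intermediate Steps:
Q = 3/8 (Q = -(-7 + 4)/8 = -⅛*(-3) = 3/8 ≈ 0.37500)
X(N, P) = -6 + 4/N
T(Z) = 2*Z
g(q) = -10
m = -1395 (m = -20 - 1375 = -1395)
√(m + g(T(X(A(4), 1)))) = √(-1395 - 10) = √(-1405) = I*√1405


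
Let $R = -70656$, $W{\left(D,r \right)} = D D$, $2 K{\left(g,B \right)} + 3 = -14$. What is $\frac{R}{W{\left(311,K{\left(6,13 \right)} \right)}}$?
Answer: $- \frac{70656}{96721} \approx -0.73051$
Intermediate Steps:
$K{\left(g,B \right)} = - \frac{17}{2}$ ($K{\left(g,B \right)} = - \frac{3}{2} + \frac{1}{2} \left(-14\right) = - \frac{3}{2} - 7 = - \frac{17}{2}$)
$W{\left(D,r \right)} = D^{2}$
$\frac{R}{W{\left(311,K{\left(6,13 \right)} \right)}} = - \frac{70656}{311^{2}} = - \frac{70656}{96721}$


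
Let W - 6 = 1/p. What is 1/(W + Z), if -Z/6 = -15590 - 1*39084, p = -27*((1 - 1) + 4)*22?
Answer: 2376/779446799 ≈ 3.0483e-6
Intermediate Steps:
p = -2376 (p = -27*(0 + 4)*22 = -27*4*22 = -108*22 = -2376)
W = 14255/2376 (W = 6 + 1/(-2376) = 6 - 1/2376 = 14255/2376 ≈ 5.9996)
Z = 328044 (Z = -6*(-15590 - 1*39084) = -6*(-15590 - 39084) = -6*(-54674) = 328044)
1/(W + Z) = 1/(14255/2376 + 328044) = 1/(779446799/2376) = 2376/779446799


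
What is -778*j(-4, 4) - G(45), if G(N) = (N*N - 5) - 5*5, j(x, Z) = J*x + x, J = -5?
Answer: -14443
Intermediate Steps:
j(x, Z) = -4*x (j(x, Z) = -5*x + x = -4*x)
G(N) = -30 + N**2 (G(N) = (N**2 - 5) - 25 = (-5 + N**2) - 25 = -30 + N**2)
-778*j(-4, 4) - G(45) = -(-3112)*(-4) - (-30 + 45**2) = -778*16 - (-30 + 2025) = -12448 - 1*1995 = -12448 - 1995 = -14443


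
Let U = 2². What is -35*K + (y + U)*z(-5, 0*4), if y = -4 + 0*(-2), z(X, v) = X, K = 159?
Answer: -5565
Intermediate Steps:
y = -4 (y = -4 + 0 = -4)
U = 4
-35*K + (y + U)*z(-5, 0*4) = -35*159 + (-4 + 4)*(-5) = -5565 + 0*(-5) = -5565 + 0 = -5565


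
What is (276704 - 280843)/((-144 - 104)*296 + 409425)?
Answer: -4139/336017 ≈ -0.012318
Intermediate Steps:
(276704 - 280843)/((-144 - 104)*296 + 409425) = -4139/(-248*296 + 409425) = -4139/(-73408 + 409425) = -4139/336017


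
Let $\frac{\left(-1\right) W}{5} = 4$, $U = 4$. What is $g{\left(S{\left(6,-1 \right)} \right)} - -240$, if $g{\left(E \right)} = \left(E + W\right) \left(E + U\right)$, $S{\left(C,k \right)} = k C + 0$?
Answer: $292$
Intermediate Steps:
$W = -20$ ($W = \left(-5\right) 4 = -20$)
$S{\left(C,k \right)} = C k$ ($S{\left(C,k \right)} = C k + 0 = C k$)
$g{\left(E \right)} = \left(-20 + E\right) \left(4 + E\right)$ ($g{\left(E \right)} = \left(E - 20\right) \left(E + 4\right) = \left(-20 + E\right) \left(4 + E\right)$)
$g{\left(S{\left(6,-1 \right)} \right)} - -240 = \left(-80 + \left(6 \left(-1\right)\right)^{2} - 16 \cdot 6 \left(-1\right)\right) - -240 = \left(-80 + \left(-6\right)^{2} - -96\right) + 240 = \left(-80 + 36 + 96\right) + 240 = 52 + 240 = 292$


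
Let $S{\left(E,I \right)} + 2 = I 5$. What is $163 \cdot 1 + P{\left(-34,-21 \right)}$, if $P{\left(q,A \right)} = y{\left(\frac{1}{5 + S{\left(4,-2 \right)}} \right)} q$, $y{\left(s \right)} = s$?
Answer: $\frac{1175}{7} \approx 167.86$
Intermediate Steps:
$S{\left(E,I \right)} = -2 + 5 I$ ($S{\left(E,I \right)} = -2 + I 5 = -2 + 5 I$)
$P{\left(q,A \right)} = - \frac{q}{7}$ ($P{\left(q,A \right)} = \frac{q}{5 + \left(-2 + 5 \left(-2\right)\right)} = \frac{q}{5 - 12} = \frac{q}{-7} = - \frac{q}{7}$)
$163 \cdot 1 + P{\left(-34,-21 \right)} = 163 \cdot 1 - - \frac{34}{7} = 163 + \frac{34}{7} = \frac{1175}{7}$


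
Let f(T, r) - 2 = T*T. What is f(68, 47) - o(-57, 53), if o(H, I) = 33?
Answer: 4593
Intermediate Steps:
f(T, r) = 2 + T² (f(T, r) = 2 + T*T = 2 + T²)
f(68, 47) - o(-57, 53) = (2 + 68²) - 1*33 = (2 + 4624) - 33 = 4626 - 33 = 4593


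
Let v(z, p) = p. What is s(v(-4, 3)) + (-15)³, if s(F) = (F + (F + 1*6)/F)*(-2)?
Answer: -3387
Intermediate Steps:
s(F) = -2*F - 2*(6 + F)/F (s(F) = (F + (F + 6)/F)*(-2) = (F + (6 + F)/F)*(-2) = -2*F - 2*(6 + F)/F)
s(v(-4, 3)) + (-15)³ = (-2 - 12/3 - 2*3) + (-15)³ = (-2 - 12*⅓ - 6) - 3375 = (-2 - 4 - 6) - 3375 = -12 - 3375 = -3387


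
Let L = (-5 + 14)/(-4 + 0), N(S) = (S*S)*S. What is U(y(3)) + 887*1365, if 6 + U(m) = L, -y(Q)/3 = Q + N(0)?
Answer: 4842987/4 ≈ 1.2107e+6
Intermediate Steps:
N(S) = S³ (N(S) = S²*S = S³)
y(Q) = -3*Q (y(Q) = -3*(Q + 0³) = -3*(Q + 0) = -3*Q)
L = -9/4 (L = 9/(-4) = 9*(-¼) = -9/4 ≈ -2.2500)
U(m) = -33/4 (U(m) = -6 - 9/4 = -33/4)
U(y(3)) + 887*1365 = -33/4 + 887*1365 = -33/4 + 1210755 = 4842987/4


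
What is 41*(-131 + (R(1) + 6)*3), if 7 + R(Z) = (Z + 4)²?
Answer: -2419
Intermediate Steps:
R(Z) = -7 + (4 + Z)² (R(Z) = -7 + (Z + 4)² = -7 + (4 + Z)²)
41*(-131 + (R(1) + 6)*3) = 41*(-131 + ((-7 + (4 + 1)²) + 6)*3) = 41*(-131 + ((-7 + 5²) + 6)*3) = 41*(-131 + ((-7 + 25) + 6)*3) = 41*(-131 + (18 + 6)*3) = 41*(-131 + 24*3) = 41*(-131 + 72) = 41*(-59) = -2419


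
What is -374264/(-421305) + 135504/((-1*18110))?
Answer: -5031059168/762983355 ≈ -6.5939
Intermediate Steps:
-374264/(-421305) + 135504/((-1*18110)) = -374264*(-1/421305) + 135504/(-18110) = 374264/421305 + 135504*(-1/18110) = 374264/421305 - 67752/9055 = -5031059168/762983355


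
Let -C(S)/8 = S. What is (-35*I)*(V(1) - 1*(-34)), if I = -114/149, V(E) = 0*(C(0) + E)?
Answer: 135660/149 ≈ 910.47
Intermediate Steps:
C(S) = -8*S
V(E) = 0 (V(E) = 0*(-8*0 + E) = 0*(0 + E) = 0*E = 0)
I = -114/149 (I = -114*1/149 = -114/149 ≈ -0.76510)
(-35*I)*(V(1) - 1*(-34)) = (-35*(-114/149))*(0 - 1*(-34)) = 3990*(0 + 34)/149 = (3990/149)*34 = 135660/149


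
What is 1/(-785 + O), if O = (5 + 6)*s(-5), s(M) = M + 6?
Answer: -1/774 ≈ -0.0012920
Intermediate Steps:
s(M) = 6 + M
O = 11 (O = (5 + 6)*(6 - 5) = 11*1 = 11)
1/(-785 + O) = 1/(-785 + 11) = 1/(-774) = -1/774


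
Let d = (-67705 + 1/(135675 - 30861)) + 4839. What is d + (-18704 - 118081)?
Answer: -20926219913/104814 ≈ -1.9965e+5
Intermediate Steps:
d = -6589236923/104814 (d = (-67705 + 1/104814) + 4839 = -7096431869/104814 + 4839 = -6589236923/104814 ≈ -62866.)
d + (-18704 - 118081) = -6589236923/104814 + (-18704 - 118081) = -6589236923/104814 - 136785 = -20926219913/104814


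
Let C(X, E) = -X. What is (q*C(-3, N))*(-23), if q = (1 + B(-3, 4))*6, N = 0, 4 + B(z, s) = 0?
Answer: 1242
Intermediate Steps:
B(z, s) = -4 (B(z, s) = -4 + 0 = -4)
q = -18 (q = (1 - 4)*6 = -3*6 = -18)
(q*C(-3, N))*(-23) = -(-18)*(-3)*(-23) = -18*3*(-23) = -54*(-23) = 1242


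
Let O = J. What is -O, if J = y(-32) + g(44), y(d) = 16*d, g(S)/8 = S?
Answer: 160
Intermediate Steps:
g(S) = 8*S
J = -160 (J = 16*(-32) + 8*44 = -512 + 352 = -160)
O = -160
-O = -1*(-160) = 160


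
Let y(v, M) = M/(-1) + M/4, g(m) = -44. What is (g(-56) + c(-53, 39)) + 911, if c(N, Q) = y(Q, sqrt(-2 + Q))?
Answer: 867 - 3*sqrt(37)/4 ≈ 862.44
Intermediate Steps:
y(v, M) = -3*M/4 (y(v, M) = M*(-1) + M*(1/4) = -M + M/4 = -3*M/4)
c(N, Q) = -3*sqrt(-2 + Q)/4
(g(-56) + c(-53, 39)) + 911 = (-44 - 3*sqrt(-2 + 39)/4) + 911 = (-44 - 3*sqrt(37)/4) + 911 = 867 - 3*sqrt(37)/4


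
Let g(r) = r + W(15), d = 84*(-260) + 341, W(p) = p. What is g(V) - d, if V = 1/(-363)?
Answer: 7809581/363 ≈ 21514.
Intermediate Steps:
d = -21499 (d = -21840 + 341 = -21499)
V = -1/363 ≈ -0.0027548
g(r) = 15 + r (g(r) = r + 15 = 15 + r)
g(V) - d = (15 - 1/363) - 1*(-21499) = 5444/363 + 21499 = 7809581/363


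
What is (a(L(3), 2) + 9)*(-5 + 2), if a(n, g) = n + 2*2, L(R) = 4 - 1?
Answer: -48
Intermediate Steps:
L(R) = 3
a(n, g) = 4 + n (a(n, g) = n + 4 = 4 + n)
(a(L(3), 2) + 9)*(-5 + 2) = ((4 + 3) + 9)*(-5 + 2) = (7 + 9)*(-3) = 16*(-3) = -48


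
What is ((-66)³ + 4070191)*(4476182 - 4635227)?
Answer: -601618726275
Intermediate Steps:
((-66)³ + 4070191)*(4476182 - 4635227) = (-287496 + 4070191)*(-159045) = 3782695*(-159045) = -601618726275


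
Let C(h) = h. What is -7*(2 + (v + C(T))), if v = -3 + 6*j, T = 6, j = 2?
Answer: -119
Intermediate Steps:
v = 9 (v = -3 + 6*2 = -3 + 12 = 9)
-7*(2 + (v + C(T))) = -7*(2 + (9 + 6)) = -7*(2 + 15) = -7*17 = -119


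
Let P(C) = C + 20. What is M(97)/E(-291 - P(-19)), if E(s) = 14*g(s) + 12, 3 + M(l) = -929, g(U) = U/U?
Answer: -466/13 ≈ -35.846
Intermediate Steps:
P(C) = 20 + C
g(U) = 1
M(l) = -932 (M(l) = -3 - 929 = -932)
E(s) = 26 (E(s) = 14*1 + 12 = 14 + 12 = 26)
M(97)/E(-291 - P(-19)) = -932/26 = -932*1/26 = -466/13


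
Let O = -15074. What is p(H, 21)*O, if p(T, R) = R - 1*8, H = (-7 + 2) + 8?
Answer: -195962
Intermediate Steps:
H = 3 (H = -5 + 8 = 3)
p(T, R) = -8 + R (p(T, R) = R - 8 = -8 + R)
p(H, 21)*O = (-8 + 21)*(-15074) = 13*(-15074) = -195962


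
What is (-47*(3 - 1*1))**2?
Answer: 8836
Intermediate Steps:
(-47*(3 - 1*1))**2 = (-47*(3 - 1))**2 = (-47*2)**2 = (-94)**2 = 8836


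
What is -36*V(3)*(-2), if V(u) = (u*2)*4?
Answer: 1728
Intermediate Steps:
V(u) = 8*u (V(u) = (2*u)*4 = 8*u)
-36*V(3)*(-2) = -288*3*(-2) = -36*24*(-2) = -864*(-2) = 1728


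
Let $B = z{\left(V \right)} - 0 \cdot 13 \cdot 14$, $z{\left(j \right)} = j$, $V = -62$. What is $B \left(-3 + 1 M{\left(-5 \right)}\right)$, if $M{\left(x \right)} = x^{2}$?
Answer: $-1364$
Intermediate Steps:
$B = -62$ ($B = -62 - 0 \cdot 13 \cdot 14 = -62 - 0 \cdot 14 = -62 - 0 = -62 + 0 = -62$)
$B \left(-3 + 1 M{\left(-5 \right)}\right) = - 62 \left(-3 + 1 \left(-5\right)^{2}\right) = - 62 \left(-3 + 1 \cdot 25\right) = - 62 \left(-3 + 25\right) = \left(-62\right) 22 = -1364$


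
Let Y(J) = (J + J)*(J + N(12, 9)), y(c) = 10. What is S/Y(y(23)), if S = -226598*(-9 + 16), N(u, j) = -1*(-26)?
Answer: -793093/360 ≈ -2203.0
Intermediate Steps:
N(u, j) = 26
Y(J) = 2*J*(26 + J) (Y(J) = (J + J)*(J + 26) = (2*J)*(26 + J) = 2*J*(26 + J))
S = -1586186 (S = -226598*7 = -1586186)
S/Y(y(23)) = -1586186*1/(20*(26 + 10)) = -1586186/(2*10*36) = -1586186/720 = -1586186*1/720 = -793093/360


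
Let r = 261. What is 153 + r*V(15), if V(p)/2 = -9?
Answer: -4545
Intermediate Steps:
V(p) = -18 (V(p) = 2*(-9) = -18)
153 + r*V(15) = 153 + 261*(-18) = 153 - 4698 = -4545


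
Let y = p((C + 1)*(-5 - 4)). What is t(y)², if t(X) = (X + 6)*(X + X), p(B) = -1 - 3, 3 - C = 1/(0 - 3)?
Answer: 256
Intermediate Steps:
C = 10/3 (C = 3 - 1/(0 - 3) = 3 - 1/(-3) = 3 - 1*(-⅓) = 3 + ⅓ = 10/3 ≈ 3.3333)
p(B) = -4
y = -4
t(X) = 2*X*(6 + X) (t(X) = (6 + X)*(2*X) = 2*X*(6 + X))
t(y)² = (2*(-4)*(6 - 4))² = (2*(-4)*2)² = (-16)² = 256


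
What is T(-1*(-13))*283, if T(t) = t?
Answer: 3679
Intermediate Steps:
T(-1*(-13))*283 = -1*(-13)*283 = 13*283 = 3679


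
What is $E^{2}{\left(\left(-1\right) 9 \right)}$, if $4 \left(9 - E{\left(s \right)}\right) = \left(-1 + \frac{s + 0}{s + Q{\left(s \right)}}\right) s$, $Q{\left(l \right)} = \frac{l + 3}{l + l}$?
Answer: $\frac{893025}{10816} \approx 82.565$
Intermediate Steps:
$Q{\left(l \right)} = \frac{3 + l}{2 l}$
$E{\left(s \right)} = 9 - \frac{s \left(-1 + \frac{s}{s + \frac{3 + s}{2 s}}\right)}{4}$ ($E{\left(s \right)} = 9 - \frac{\left(-1 + \frac{s + 0}{s + \frac{3 + s}{2 s}}\right) s}{4} = 9 - \frac{\left(-1 + \frac{s}{s + \frac{3 + s}{2 s}}\right) s}{4} = 9 - \frac{s \left(-1 + \frac{s}{s + \frac{3 + s}{2 s}}\right)}{4}$)
$E^{2}{\left(\left(-1\right) 9 \right)} = \left(\frac{108 + 39 \left(\left(-1\right) 9\right) + 73 \left(\left(-1\right) 9\right)^{2}}{4 \left(3 - 9 + 2 \left(\left(-1\right) 9\right)^{2}\right)}\right)^{2} = \left(\frac{108 + 39 \left(-9\right) + 73 \left(-9\right)^{2}}{4 \left(3 - 9 + 2 \left(-9\right)^{2}\right)}\right)^{2} = \left(\frac{108 - 351 + 73 \cdot 81}{4 \left(3 - 9 + 2 \cdot 81\right)}\right)^{2} = \left(\frac{108 - 351 + 5913}{4 \left(3 - 9 + 162\right)}\right)^{2} = \left(\frac{1}{4} \cdot \frac{1}{156} \cdot 5670\right)^{2} = \left(\frac{945}{104}\right)^{2} = \frac{893025}{10816}$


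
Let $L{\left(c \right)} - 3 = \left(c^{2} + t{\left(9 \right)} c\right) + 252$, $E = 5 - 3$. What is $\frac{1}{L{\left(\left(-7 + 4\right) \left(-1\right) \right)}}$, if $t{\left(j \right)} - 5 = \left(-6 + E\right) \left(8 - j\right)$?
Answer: $\frac{1}{291} \approx 0.0034364$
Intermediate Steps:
$E = 2$
$t{\left(j \right)} = -27 + 4 j$ ($t{\left(j \right)} = 5 + \left(-6 + 2\right) \left(8 - j\right) = 5 - 4 \left(8 - j\right) = 5 + \left(-32 + 4 j\right) = -27 + 4 j$)
$L{\left(c \right)} = 255 + c^{2} + 9 c$ ($L{\left(c \right)} = 3 + \left(\left(c^{2} + \left(-27 + 4 \cdot 9\right) c\right) + 252\right) = 3 + \left(\left(c^{2} + \left(-27 + 36\right) c\right) + 252\right) = 3 + \left(\left(c^{2} + 9 c\right) + 252\right) = 3 + \left(252 + c^{2} + 9 c\right) = 255 + c^{2} + 9 c$)
$\frac{1}{L{\left(\left(-7 + 4\right) \left(-1\right) \right)}} = \frac{1}{255 + \left(\left(-7 + 4\right) \left(-1\right)\right)^{2} + 9 \left(-7 + 4\right) \left(-1\right)} = \frac{1}{255 + \left(\left(-3\right) \left(-1\right)\right)^{2} + 9 \left(\left(-3\right) \left(-1\right)\right)} = \frac{1}{255 + 3^{2} + 9 \cdot 3} = \frac{1}{255 + 9 + 27} = \frac{1}{291}$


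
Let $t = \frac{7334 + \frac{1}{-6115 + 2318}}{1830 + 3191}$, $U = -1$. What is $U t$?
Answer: $- \frac{27847197}{19064737} \approx -1.4607$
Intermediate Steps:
$t = \frac{27847197}{19064737}$ ($t = \frac{7334 + \frac{1}{-3797}}{5021} = \left(7334 - \frac{1}{3797}\right) \frac{1}{5021} = \frac{27847197}{3797} \cdot \frac{1}{5021} = \frac{27847197}{19064737} \approx 1.4607$)
$U t = \left(-1\right) \frac{27847197}{19064737} = - \frac{27847197}{19064737}$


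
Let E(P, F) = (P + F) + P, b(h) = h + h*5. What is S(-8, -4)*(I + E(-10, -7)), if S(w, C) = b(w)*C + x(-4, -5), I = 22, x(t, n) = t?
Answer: -940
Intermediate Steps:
b(h) = 6*h (b(h) = h + 5*h = 6*h)
E(P, F) = F + 2*P (E(P, F) = (F + P) + P = F + 2*P)
S(w, C) = -4 + 6*C*w (S(w, C) = (6*w)*C - 4 = 6*C*w - 4 = -4 + 6*C*w)
S(-8, -4)*(I + E(-10, -7)) = (-4 + 6*(-4)*(-8))*(22 + (-7 + 2*(-10))) = (-4 + 192)*(22 + (-7 - 20)) = 188*(22 - 27) = 188*(-5) = -940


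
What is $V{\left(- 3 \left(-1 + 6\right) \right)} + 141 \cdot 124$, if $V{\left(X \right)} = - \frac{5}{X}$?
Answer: $\frac{52453}{3} \approx 17484.0$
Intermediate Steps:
$V{\left(- 3 \left(-1 + 6\right) \right)} + 141 \cdot 124 = - \frac{5}{\left(-3\right) \left(-1 + 6\right)} + 141 \cdot 124 = - \frac{5}{\left(-3\right) 5} + 17484 = - \frac{5}{-15} + 17484 = \left(-5\right) \left(- \frac{1}{15}\right) + 17484 = \frac{1}{3} + 17484 = \frac{52453}{3}$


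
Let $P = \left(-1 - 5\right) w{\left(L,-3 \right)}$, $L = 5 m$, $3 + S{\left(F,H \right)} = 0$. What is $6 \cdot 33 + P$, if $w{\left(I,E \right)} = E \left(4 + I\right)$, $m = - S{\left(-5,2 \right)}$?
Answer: $540$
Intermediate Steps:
$S{\left(F,H \right)} = -3$ ($S{\left(F,H \right)} = -3 + 0 = -3$)
$m = 3$ ($m = \left(-1\right) \left(-3\right) = 3$)
$L = 15$ ($L = 5 \cdot 3 = 15$)
$P = 342$ ($P = \left(-1 - 5\right) \left(- 3 \left(4 + 15\right)\right) = \left(-1 - 5\right) \left(\left(-3\right) 19\right) = \left(-1 - 5\right) \left(-57\right) = \left(-6\right) \left(-57\right) = 342$)
$6 \cdot 33 + P = 6 \cdot 33 + 342 = 198 + 342 = 540$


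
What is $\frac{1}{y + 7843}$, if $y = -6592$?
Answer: $\frac{1}{1251} \approx 0.00079936$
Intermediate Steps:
$\frac{1}{y + 7843} = \frac{1}{-6592 + 7843} = \frac{1}{1251}$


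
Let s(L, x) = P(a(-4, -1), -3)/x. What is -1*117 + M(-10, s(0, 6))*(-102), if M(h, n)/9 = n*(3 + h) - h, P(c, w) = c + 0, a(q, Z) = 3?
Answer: -6084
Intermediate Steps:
P(c, w) = c
s(L, x) = 3/x
M(h, n) = -9*h + 9*n*(3 + h) (M(h, n) = 9*(n*(3 + h) - h) = 9*(-h + n*(3 + h)) = -9*h + 9*n*(3 + h))
-1*117 + M(-10, s(0, 6))*(-102) = -1*117 + (-9*(-10) + 27*(3/6) + 9*(-10)*(3/6))*(-102) = -117 + (90 + 27*(3*(⅙)) + 9*(-10)*(3*(⅙)))*(-102) = -117 + (90 + 27*(½) + 9*(-10)*(½))*(-102) = -117 + (90 + 27/2 - 45)*(-102) = -117 + (117/2)*(-102) = -117 - 5967 = -6084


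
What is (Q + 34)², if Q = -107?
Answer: 5329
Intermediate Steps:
(Q + 34)² = (-107 + 34)² = (-73)² = 5329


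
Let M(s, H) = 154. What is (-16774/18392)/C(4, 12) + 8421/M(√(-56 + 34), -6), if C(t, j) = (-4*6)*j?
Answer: 144830339/2648448 ≈ 54.685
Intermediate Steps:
C(t, j) = -24*j
(-16774/18392)/C(4, 12) + 8421/M(√(-56 + 34), -6) = (-16774/18392)/((-24*12)) + 8421/154 = -16774*1/18392/(-288) + 8421*(1/154) = -8387/9196*(-1/288) + 1203/22 = 8387/2648448 + 1203/22 = 144830339/2648448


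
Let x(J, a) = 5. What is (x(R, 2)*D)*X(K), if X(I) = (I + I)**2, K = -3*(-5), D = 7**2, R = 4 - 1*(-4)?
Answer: 220500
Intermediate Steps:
R = 8 (R = 4 + 4 = 8)
D = 49
K = 15
X(I) = 4*I**2 (X(I) = (2*I)**2 = 4*I**2)
(x(R, 2)*D)*X(K) = (5*49)*(4*15**2) = 245*(4*225) = 245*900 = 220500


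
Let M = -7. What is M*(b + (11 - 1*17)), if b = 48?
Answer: -294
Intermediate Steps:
M*(b + (11 - 1*17)) = -7*(48 + (11 - 1*17)) = -7*(48 + (11 - 17)) = -7*(48 - 6) = -7*42 = -294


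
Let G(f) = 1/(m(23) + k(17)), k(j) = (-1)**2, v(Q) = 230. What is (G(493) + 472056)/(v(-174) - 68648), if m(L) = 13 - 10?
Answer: -1888225/273672 ≈ -6.8996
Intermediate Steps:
m(L) = 3
k(j) = 1
G(f) = 1/4 (G(f) = 1/(3 + 1) = 1/4)
(G(493) + 472056)/(v(-174) - 68648) = (1/4 + 472056)/(230 - 68648) = (1888225/4)/(-68418) = (1888225/4)*(-1/68418) = -1888225/273672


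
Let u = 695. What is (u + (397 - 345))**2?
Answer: 558009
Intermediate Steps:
(u + (397 - 345))**2 = (695 + (397 - 345))**2 = (695 + 52)**2 = 747**2 = 558009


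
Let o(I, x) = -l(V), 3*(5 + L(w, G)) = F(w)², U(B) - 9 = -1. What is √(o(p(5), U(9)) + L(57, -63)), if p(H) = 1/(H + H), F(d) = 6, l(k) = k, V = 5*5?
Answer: 3*I*√2 ≈ 4.2426*I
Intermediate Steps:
V = 25
U(B) = 8 (U(B) = 9 - 1 = 8)
p(H) = 1/(2*H)
L(w, G) = 7 (L(w, G) = -5 + (⅓)*6² = -5 + (⅓)*36 = -5 + 12 = 7)
o(I, x) = -25 (o(I, x) = -1*25 = -25)
√(o(p(5), U(9)) + L(57, -63)) = √(-25 + 7) = √(-18) = 3*I*√2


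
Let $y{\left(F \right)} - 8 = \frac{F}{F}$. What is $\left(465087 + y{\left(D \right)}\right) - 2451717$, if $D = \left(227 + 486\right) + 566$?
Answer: $-1986621$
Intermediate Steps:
$D = 1279$ ($D = 713 + 566 = 1279$)
$y{\left(F \right)} = 9$ ($y{\left(F \right)} = 8 + \frac{F}{F} = 8 + 1 = 9$)
$\left(465087 + y{\left(D \right)}\right) - 2451717 = \left(465087 + 9\right) - 2451717 = 465096 - 2451717 = -1986621$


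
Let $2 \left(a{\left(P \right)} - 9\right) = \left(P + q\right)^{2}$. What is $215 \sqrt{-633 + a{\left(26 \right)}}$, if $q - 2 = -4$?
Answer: $860 i \sqrt{21} \approx 3941.0 i$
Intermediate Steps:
$q = -2$ ($q = 2 - 4 = -2$)
$a{\left(P \right)} = 9 + \frac{\left(-2 + P\right)^{2}}{2}$ ($a{\left(P \right)} = 9 + \frac{\left(P - 2\right)^{2}}{2} = 9 + \frac{\left(-2 + P\right)^{2}}{2}$)
$215 \sqrt{-633 + a{\left(26 \right)}} = 215 \sqrt{-633 + \left(9 + \frac{\left(-2 + 26\right)^{2}}{2}\right)} = 215 \sqrt{-633 + \left(9 + \frac{24^{2}}{2}\right)} = 215 \sqrt{-633 + \left(9 + \frac{1}{2} \cdot 576\right)} = 215 \sqrt{-633 + \left(9 + 288\right)} = 215 \sqrt{-633 + 297} = 215 \sqrt{-336} = 215 \cdot 4 i \sqrt{21} = 860 i \sqrt{21}$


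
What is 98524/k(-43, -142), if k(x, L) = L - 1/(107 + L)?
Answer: -3448340/4969 ≈ -693.97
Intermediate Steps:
98524/k(-43, -142) = 98524/(((-1 + (-142)**2 + 107*(-142))/(107 - 142))) = 98524/(((-1 + 20164 - 15194)/(-35))) = 98524/((-1/35*4969)) = 98524/(-4969/35) = 98524*(-35/4969) = -3448340/4969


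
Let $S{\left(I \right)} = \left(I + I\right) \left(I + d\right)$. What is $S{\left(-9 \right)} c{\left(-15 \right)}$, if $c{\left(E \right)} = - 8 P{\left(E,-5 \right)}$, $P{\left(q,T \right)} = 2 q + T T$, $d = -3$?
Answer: $8640$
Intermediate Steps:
$P{\left(q,T \right)} = T^{2} + 2 q$ ($P{\left(q,T \right)} = 2 q + T^{2} = T^{2} + 2 q$)
$S{\left(I \right)} = 2 I \left(-3 + I\right)$ ($S{\left(I \right)} = \left(I + I\right) \left(I - 3\right) = 2 I \left(-3 + I\right)$)
$c{\left(E \right)} = -200 - 16 E$ ($c{\left(E \right)} = - 8 \left(\left(-5\right)^{2} + 2 E\right) = - 8 \left(25 + 2 E\right) = -200 - 16 E$)
$S{\left(-9 \right)} c{\left(-15 \right)} = 2 \left(-9\right) \left(-3 - 9\right) \left(-200 - -240\right) = 2 \left(-9\right) \left(-12\right) \left(-200 + 240\right) = 216 \cdot 40 = 8640$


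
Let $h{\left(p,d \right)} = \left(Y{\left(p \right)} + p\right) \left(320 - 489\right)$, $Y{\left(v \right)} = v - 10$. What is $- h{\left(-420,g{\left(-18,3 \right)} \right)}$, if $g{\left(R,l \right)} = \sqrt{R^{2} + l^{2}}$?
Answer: $-143650$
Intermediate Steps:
$Y{\left(v \right)} = -10 + v$ ($Y{\left(v \right)} = v - 10 = -10 + v$)
$h{\left(p,d \right)} = 1690 - 338 p$ ($h{\left(p,d \right)} = \left(\left(-10 + p\right) + p\right) \left(320 - 489\right) = \left(-10 + 2 p\right) \left(-169\right) = 1690 - 338 p$)
$- h{\left(-420,g{\left(-18,3 \right)} \right)} = - (1690 - -141960) = - (1690 + 141960) = \left(-1\right) 143650 = -143650$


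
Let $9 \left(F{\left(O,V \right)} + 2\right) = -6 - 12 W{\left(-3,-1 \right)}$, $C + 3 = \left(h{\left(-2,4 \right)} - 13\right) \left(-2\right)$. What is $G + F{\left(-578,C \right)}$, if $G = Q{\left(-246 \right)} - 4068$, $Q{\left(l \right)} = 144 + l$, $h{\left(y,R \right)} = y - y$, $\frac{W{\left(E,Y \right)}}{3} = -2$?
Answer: $- \frac{12494}{3} \approx -4164.7$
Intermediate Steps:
$W{\left(E,Y \right)} = -6$ ($W{\left(E,Y \right)} = 3 \left(-2\right) = -6$)
$h{\left(y,R \right)} = 0$
$C = 23$ ($C = -3 + \left(0 - 13\right) \left(-2\right) = -3 - -26 = -3 + 26 = 23$)
$F{\left(O,V \right)} = \frac{16}{3}$ ($F{\left(O,V \right)} = -2 + \frac{-6 - -72}{9} = -2 + \frac{-6 + 72}{9} = -2 + \frac{1}{9} \cdot 66 = -2 + \frac{22}{3} = \frac{16}{3}$)
$G = -4170$ ($G = \left(144 - 246\right) - 4068 = -102 - 4068 = -4170$)
$G + F{\left(-578,C \right)} = -4170 + \frac{16}{3} = - \frac{12494}{3}$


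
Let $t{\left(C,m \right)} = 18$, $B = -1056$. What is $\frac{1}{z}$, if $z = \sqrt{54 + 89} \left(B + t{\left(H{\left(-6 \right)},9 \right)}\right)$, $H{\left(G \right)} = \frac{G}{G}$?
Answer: $- \frac{\sqrt{143}}{148434} \approx -8.0563 \cdot 10^{-5}$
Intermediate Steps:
$H{\left(G \right)} = 1$
$z = - 1038 \sqrt{143}$ ($z = \sqrt{54 + 89} \left(-1056 + 18\right) = \sqrt{143} \left(-1038\right) = - 1038 \sqrt{143} \approx -12413.0$)
$\frac{1}{z} = \frac{1}{\left(-1038\right) \sqrt{143}} = - \frac{\sqrt{143}}{148434}$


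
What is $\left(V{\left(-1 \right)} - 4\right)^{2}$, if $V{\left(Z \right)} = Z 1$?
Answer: $25$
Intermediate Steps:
$V{\left(Z \right)} = Z$
$\left(V{\left(-1 \right)} - 4\right)^{2} = \left(-1 - 4\right)^{2} = \left(-5\right)^{2} = 25$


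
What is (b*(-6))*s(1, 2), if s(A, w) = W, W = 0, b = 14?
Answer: 0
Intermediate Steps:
s(A, w) = 0
(b*(-6))*s(1, 2) = (14*(-6))*0 = -84*0 = 0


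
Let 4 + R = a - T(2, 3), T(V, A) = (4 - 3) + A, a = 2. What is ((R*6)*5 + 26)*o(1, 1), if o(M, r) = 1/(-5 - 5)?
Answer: 77/5 ≈ 15.400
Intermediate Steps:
T(V, A) = 1 + A
R = -6 (R = -4 + (2 - (1 + 3)) = -4 + (2 - 1*4) = -4 + (2 - 4) = -4 - 2 = -6)
o(M, r) = -1/10 (o(M, r) = 1/(-10) = -1/10)
((R*6)*5 + 26)*o(1, 1) = (-6*6*5 + 26)*(-1/10) = (-36*5 + 26)*(-1/10) = (-180 + 26)*(-1/10) = -154*(-1/10) = 77/5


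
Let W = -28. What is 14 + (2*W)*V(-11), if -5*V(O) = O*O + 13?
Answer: 7574/5 ≈ 1514.8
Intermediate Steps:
V(O) = -13/5 - O²/5 (V(O) = -(O*O + 13)/5 = -(O² + 13)/5 = -(13 + O²)/5 = -13/5 - O²/5)
14 + (2*W)*V(-11) = 14 + (2*(-28))*(-13/5 - ⅕*(-11)²) = 14 - 56*(-13/5 - ⅕*121) = 14 - 56*(-13/5 - 121/5) = 14 - 56*(-134/5) = 14 + 7504/5 = 7574/5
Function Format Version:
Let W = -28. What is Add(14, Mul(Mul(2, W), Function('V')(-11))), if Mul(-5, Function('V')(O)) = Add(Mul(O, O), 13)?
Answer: Rational(7574, 5) ≈ 1514.8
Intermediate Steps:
Function('V')(O) = Add(Rational(-13, 5), Mul(Rational(-1, 5), Pow(O, 2))) (Function('V')(O) = Mul(Rational(-1, 5), Add(Mul(O, O), 13)) = Mul(Rational(-1, 5), Add(Pow(O, 2), 13)) = Mul(Rational(-1, 5), Add(13, Pow(O, 2))) = Add(Rational(-13, 5), Mul(Rational(-1, 5), Pow(O, 2))))
Add(14, Mul(Mul(2, W), Function('V')(-11))) = Add(14, Mul(Mul(2, -28), Add(Rational(-13, 5), Mul(Rational(-1, 5), Pow(-11, 2))))) = Add(14, Mul(-56, Add(Rational(-13, 5), Mul(Rational(-1, 5), 121)))) = Add(14, Mul(-56, Add(Rational(-13, 5), Rational(-121, 5)))) = Add(14, Mul(-56, Rational(-134, 5))) = Add(14, Rational(7504, 5)) = Rational(7574, 5)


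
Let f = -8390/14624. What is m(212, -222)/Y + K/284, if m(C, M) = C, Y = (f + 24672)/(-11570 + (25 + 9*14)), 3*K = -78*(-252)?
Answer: -961286643634/12808220299 ≈ -75.052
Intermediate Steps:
K = 6552 (K = (-78*(-252))/3 = (1/3)*19656 = 6552)
f = -4195/7312 (f = -8390*1/14624 = -4195/7312 ≈ -0.57371)
Y = -180397469/83495728 (Y = (-4195/7312 + 24672)/(-11570 + (25 + 9*14)) = 180397469/(7312*(-11570 + (25 + 126))) = 180397469/(7312*(-11570 + 151)) = (180397469/7312)/(-11419) = (180397469/7312)*(-1/11419) = -180397469/83495728 ≈ -2.1606)
m(212, -222)/Y + K/284 = 212/(-180397469/83495728) + 6552/284 = 212*(-83495728/180397469) + 6552*(1/284) = -17701094336/180397469 + 1638/71 = -961286643634/12808220299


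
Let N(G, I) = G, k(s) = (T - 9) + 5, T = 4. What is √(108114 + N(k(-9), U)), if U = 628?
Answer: √108114 ≈ 328.81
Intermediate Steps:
k(s) = 0 (k(s) = (4 - 9) + 5 = -5 + 5 = 0)
√(108114 + N(k(-9), U)) = √(108114 + 0) = √108114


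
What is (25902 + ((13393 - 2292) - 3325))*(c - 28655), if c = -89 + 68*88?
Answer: -766511280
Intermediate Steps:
c = 5895 (c = -89 + 5984 = 5895)
(25902 + ((13393 - 2292) - 3325))*(c - 28655) = (25902 + ((13393 - 2292) - 3325))*(5895 - 28655) = (25902 + (11101 - 3325))*(-22760) = (25902 + 7776)*(-22760) = 33678*(-22760) = -766511280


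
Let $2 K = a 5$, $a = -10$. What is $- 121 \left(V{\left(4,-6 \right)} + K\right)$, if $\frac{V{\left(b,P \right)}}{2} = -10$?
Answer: $5445$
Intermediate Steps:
$K = -25$ ($K = \frac{\left(-10\right) 5}{2} = \frac{1}{2} \left(-50\right) = -25$)
$V{\left(b,P \right)} = -20$ ($V{\left(b,P \right)} = 2 \left(-10\right) = -20$)
$- 121 \left(V{\left(4,-6 \right)} + K\right) = - 121 \left(-20 - 25\right) = \left(-121\right) \left(-45\right) = 5445$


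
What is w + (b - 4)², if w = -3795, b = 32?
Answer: -3011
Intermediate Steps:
w + (b - 4)² = -3795 + (32 - 4)² = -3795 + 28² = -3795 + 784 = -3011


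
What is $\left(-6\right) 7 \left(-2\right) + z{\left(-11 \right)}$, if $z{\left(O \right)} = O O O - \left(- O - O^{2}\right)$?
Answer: $-1137$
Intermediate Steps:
$z{\left(O \right)} = O + O^{2} + O^{3}$ ($z{\left(O \right)} = O^{2} O + \left(O + O^{2}\right) = O^{3} + \left(O + O^{2}\right) = O + O^{2} + O^{3}$)
$\left(-6\right) 7 \left(-2\right) + z{\left(-11 \right)} = \left(-6\right) 7 \left(-2\right) - 11 \left(1 - 11 + \left(-11\right)^{2}\right) = \left(-42\right) \left(-2\right) - 11 \left(1 - 11 + 121\right) = 84 - 1221 = -1137$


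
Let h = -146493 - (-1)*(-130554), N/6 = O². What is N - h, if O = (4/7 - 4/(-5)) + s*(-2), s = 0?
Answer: 339396399/1225 ≈ 2.7706e+5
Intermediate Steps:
O = 48/35 (O = (4/7 - 4/(-5)) + 0*(-2) = (4*(⅐) - 4*(-⅕)) + 0 = (4/7 + ⅘) + 0 = 48/35 + 0 = 48/35 ≈ 1.3714)
N = 13824/1225 (N = 6*(48/35)² = 6*(2304/1225) = 13824/1225 ≈ 11.285)
h = -277047 (h = -146493 - 1*130554 = -146493 - 130554 = -277047)
N - h = 13824/1225 - 1*(-277047) = 13824/1225 + 277047 = 339396399/1225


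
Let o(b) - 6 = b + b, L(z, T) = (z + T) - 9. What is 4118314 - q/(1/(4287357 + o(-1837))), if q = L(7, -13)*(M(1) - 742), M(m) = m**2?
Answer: -47609084921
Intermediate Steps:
L(z, T) = -9 + T + z (L(z, T) = (T + z) - 9 = -9 + T + z)
o(b) = 6 + 2*b (o(b) = 6 + (b + b) = 6 + 2*b)
q = 11115 (q = (-9 - 13 + 7)*(1**2 - 742) = -15*(1 - 742) = -15*(-741) = 11115)
4118314 - q/(1/(4287357 + o(-1837))) = 4118314 - 11115/(1/(4287357 + (6 + 2*(-1837)))) = 4118314 - 11115/(1/(4287357 + (6 - 3674))) = 4118314 - 11115/(1/(4287357 - 3668)) = 4118314 - 11115/(1/4283689) = 4118314 - 11115/1/4283689 = 4118314 - 11115*4283689 = 4118314 - 1*47613203235 = 4118314 - 47613203235 = -47609084921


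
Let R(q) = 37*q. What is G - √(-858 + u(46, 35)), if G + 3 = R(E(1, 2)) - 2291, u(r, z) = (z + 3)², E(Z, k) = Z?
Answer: -2257 - √586 ≈ -2281.2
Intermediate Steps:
u(r, z) = (3 + z)²
G = -2257 (G = -3 + (37*1 - 2291) = -3 + (37 - 2291) = -3 - 2254 = -2257)
G - √(-858 + u(46, 35)) = -2257 - √(-858 + (3 + 35)²) = -2257 - √(-858 + 38²) = -2257 - √(-858 + 1444) = -2257 - √586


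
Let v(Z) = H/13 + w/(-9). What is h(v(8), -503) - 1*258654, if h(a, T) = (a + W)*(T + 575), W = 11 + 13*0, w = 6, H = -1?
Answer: -3352902/13 ≈ -2.5792e+5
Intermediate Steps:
W = 11 (W = 11 + 0 = 11)
v(Z) = -29/39 (v(Z) = -1/13 + 6/(-9) = -1*1/13 + 6*(-1/9) = -1/13 - 2/3 = -29/39)
h(a, T) = (11 + a)*(575 + T) (h(a, T) = (a + 11)*(T + 575) = (11 + a)*(575 + T))
h(v(8), -503) - 1*258654 = (6325 + 11*(-503) + 575*(-29/39) - 503*(-29/39)) - 1*258654 = (6325 - 5533 - 16675/39 + 14587/39) - 258654 = 9600/13 - 258654 = -3352902/13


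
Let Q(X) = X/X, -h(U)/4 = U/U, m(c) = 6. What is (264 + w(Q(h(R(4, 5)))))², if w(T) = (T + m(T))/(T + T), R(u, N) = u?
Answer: 286225/4 ≈ 71556.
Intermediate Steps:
h(U) = -4 (h(U) = -4*U/U = -4*1 = -4)
Q(X) = 1
w(T) = (6 + T)/(2*T) (w(T) = (T + 6)/(T + T) = (6 + T)/((2*T)) = (6 + T)*(1/(2*T)) = (6 + T)/(2*T))
(264 + w(Q(h(R(4, 5)))))² = (264 + (½)*(6 + 1)/1)² = (264 + (½)*1*7)² = (264 + 7/2)² = (535/2)² = 286225/4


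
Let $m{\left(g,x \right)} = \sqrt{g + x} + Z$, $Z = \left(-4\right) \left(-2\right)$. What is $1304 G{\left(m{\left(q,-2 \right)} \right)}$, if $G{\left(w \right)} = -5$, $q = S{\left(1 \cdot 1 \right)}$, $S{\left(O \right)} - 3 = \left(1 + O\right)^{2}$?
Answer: $-6520$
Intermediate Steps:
$Z = 8$
$S{\left(O \right)} = 3 + \left(1 + O\right)^{2}$
$q = 7$ ($q = 3 + \left(1 + 1 \cdot 1\right)^{2} = 3 + \left(1 + 1\right)^{2} = 3 + 2^{2} = 3 + 4 = 7$)
$m{\left(g,x \right)} = 8 + \sqrt{g + x}$ ($m{\left(g,x \right)} = \sqrt{g + x} + 8 = 8 + \sqrt{g + x}$)
$1304 G{\left(m{\left(q,-2 \right)} \right)} = 1304 \left(-5\right) = -6520$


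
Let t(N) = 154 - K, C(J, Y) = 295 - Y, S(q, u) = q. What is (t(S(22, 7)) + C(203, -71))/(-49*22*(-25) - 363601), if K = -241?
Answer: -761/336651 ≈ -0.0022605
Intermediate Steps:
t(N) = 395 (t(N) = 154 - 1*(-241) = 154 + 241 = 395)
(t(S(22, 7)) + C(203, -71))/(-49*22*(-25) - 363601) = (395 + (295 - 1*(-71)))/(-49*22*(-25) - 363601) = (395 + (295 + 71))/(-1078*(-25) - 363601) = (395 + 366)/(26950 - 363601) = 761/(-336651) = 761*(-1/336651) = -761/336651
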